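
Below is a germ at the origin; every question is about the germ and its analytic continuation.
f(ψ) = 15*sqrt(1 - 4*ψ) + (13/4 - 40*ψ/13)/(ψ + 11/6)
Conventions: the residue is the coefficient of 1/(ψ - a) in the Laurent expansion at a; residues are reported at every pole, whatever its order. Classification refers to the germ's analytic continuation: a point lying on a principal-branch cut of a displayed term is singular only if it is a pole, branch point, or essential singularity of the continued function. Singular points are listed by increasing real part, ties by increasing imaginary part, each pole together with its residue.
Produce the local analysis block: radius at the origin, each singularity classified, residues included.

Radius of convergence at 0: 1/4.
At -11/6: a pole of order 1; residue 1387/156.
At 1/4: an algebraic (square-root) branch point.

Denominator factor (ψ + 11/6): pole of order 1 at -11/6, modulus 11/6.
Branch term (15)*sqrt(1 - ψ/(1/4)): its argument vanishes at ψ = 1/4, a square-root branch point, modulus 1/4.
The radius of convergence is the smallest modulus among the singular points: 1/4.
The branch term is analytic at -11/6 and contributes nothing to the residue; only the rational part matters.
At the order-1 pole -11/6 set g(ψ) = (ψ - (-11/6))*(rational part) = 13/4 - 40*ψ/13.
Simple pole: residue = g(a) at a = -11/6, which is 1387/156.
List the singular points by increasing real part (a conjugate pair: the negative imaginary part first).


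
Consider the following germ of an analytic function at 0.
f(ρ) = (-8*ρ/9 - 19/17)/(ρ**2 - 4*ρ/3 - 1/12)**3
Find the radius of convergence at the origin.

Denominator factor (ρ**2 - 4*ρ/3 - 1/12)^3: discriminant 19/9, real irrational roots 2/3 + (1/6)*sqrt(19) and 2/3 - (1/6)*sqrt(19); poles of order 3, moduli 2/3 + (1/6)*sqrt(19) and -2/3 + (1/6)*sqrt(19).
The radius of convergence is the smallest modulus among the singular points: -2/3 + (1/6)*sqrt(19).

The radius of convergence is -2/3 + (1/6)*sqrt(19).


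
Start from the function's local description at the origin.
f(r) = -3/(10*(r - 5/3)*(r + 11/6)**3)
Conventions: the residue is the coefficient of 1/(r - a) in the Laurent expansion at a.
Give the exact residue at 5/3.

The residue is -12/1715.

At the order-1 pole 5/3 set g(r) = (r - (5/3))*f(r) = -3/(10*(r + 11/6)**3).
Simple pole: residue = g(a) at a = 5/3, which is -12/1715.


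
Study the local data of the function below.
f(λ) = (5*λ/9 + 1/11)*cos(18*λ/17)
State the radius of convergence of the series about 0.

The factor cos(18*λ/17) is entire and contributes no finite singular point.
The polynomial part has no poles.
No finite singular points: the Taylor series at 0 converges everywhere.

The radius of convergence is infinite.


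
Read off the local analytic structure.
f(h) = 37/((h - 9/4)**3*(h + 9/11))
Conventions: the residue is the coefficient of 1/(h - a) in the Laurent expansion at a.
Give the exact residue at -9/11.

At the order-1 pole -9/11 set g(h) = (h - (-9/11))*f(h) = 37/(h - 9/4)**3.
Simple pole: residue = g(a) at a = -9/11, which is -3151808/2460375.

The residue is -3151808/2460375.


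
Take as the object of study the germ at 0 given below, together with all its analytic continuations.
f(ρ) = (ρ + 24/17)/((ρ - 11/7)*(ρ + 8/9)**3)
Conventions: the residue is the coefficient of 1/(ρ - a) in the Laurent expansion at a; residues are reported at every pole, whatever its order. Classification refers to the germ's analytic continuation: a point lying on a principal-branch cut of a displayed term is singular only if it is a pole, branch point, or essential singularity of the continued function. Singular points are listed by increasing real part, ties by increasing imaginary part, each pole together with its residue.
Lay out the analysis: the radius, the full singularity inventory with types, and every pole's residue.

Radius of convergence at 0: 8/9.
At -8/9: a pole of order 3; residue -2536191/12661175.
At 11/7: a pole of order 1; residue 2536191/12661175.

Denominator factor (ρ - 11/7): pole of order 1 at 11/7, modulus 11/7.
Denominator factor (ρ + 8/9)^3: pole of order 3 at -8/9, modulus 8/9.
The radius of convergence is the smallest modulus among the singular points: 8/9.
At the order-3 pole -8/9 set g(ρ) = (ρ - (-8/9))^3*f(ρ) = (ρ + 24/17)/(ρ - 11/7).
Order-3 pole: residue = g''(a)/2; g''(-8/9) = -5072382/12661175, so the residue is -2536191/12661175.
At the order-1 pole 11/7 set g(ρ) = (ρ - (11/7))*f(ρ) = (ρ + 24/17)/(ρ + 8/9)**3.
Simple pole: residue = g(a) at a = 11/7, which is 2536191/12661175.
List the singular points by increasing real part (a conjugate pair: the negative imaginary part first).


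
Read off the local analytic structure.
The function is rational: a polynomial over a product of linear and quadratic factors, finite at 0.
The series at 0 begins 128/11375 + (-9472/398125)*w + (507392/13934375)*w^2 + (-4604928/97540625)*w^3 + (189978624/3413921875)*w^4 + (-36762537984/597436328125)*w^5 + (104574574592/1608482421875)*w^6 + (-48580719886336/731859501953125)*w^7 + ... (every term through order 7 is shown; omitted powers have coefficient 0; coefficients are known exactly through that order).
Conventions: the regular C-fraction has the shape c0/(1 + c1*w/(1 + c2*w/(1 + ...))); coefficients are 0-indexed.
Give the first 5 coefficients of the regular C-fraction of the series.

Taylor coefficients (read off): a_0 = 128/11375, a_1 = -9472/398125, a_2 = 507392/13934375, a_3 = -4604928/97540625, a_4 = 189978624/3413921875.
c0 = a_0 = 128/11375. Peel one level at a time: if S = 1 + c*w/S' with S'(0) = 1, then c is the w-coefficient of S and S' = c*w/(S - 1).
S_1 = c0/f = 1 + (74/35)*w + (216/175)*w^2 + ...; c1 = 74/35.
S_2 = c1*w/(S_1 - 1) = 1 + (-108/185)*w + (12256/34225)*w^2 + ...; c2 = -108/185.
S_3 = c2*w/(S_2 - 1) = 1 + (3064/4995)*w + (2176/18225)*w^2 + ...; c3 = 3064/4995.
S_4 = c3*w/(S_3 - 1) = 1 + (-10064/51705)*w + ...; c4 = -10064/51705.

The regular C-fraction coefficients are [128/11375, 74/35, -108/185, 3064/4995, -10064/51705].


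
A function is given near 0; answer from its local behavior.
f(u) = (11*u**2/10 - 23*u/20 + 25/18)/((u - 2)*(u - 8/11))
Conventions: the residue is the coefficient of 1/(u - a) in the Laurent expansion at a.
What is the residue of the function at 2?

The residue is 1727/630.

At the order-1 pole 2 set g(u) = (u - (2))*f(u) = (11*u**2/10 - 23*u/20 + 25/18)/(u - 8/11).
Simple pole: residue = g(a) at a = 2, which is 1727/630.


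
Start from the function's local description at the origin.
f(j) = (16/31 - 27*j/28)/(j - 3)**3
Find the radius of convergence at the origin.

The radius of convergence is 3.

Denominator factor (j - 3)^3: pole of order 3 at 3, modulus 3.
The radius of convergence is the smallest modulus among the singular points: 3.


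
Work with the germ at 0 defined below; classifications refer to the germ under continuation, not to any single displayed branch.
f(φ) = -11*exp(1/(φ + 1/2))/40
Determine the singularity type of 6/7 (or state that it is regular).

The point is a regular point.

There is no denominator, hence no pole anywhere.
The essential point of exp(1/(φ - (-1/2))) is -1/2, not 6/7.
So the germ continues analytically to 6/7.


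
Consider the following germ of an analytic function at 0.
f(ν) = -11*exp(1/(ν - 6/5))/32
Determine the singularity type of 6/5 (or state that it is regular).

The point is an essential singularity.

The exponent 1/(ν - (6/5)) has a pole at 6/5, so exp(1/(ν - (6/5))) takes every nonzero value near it: an essential singularity (not a pole of any order).


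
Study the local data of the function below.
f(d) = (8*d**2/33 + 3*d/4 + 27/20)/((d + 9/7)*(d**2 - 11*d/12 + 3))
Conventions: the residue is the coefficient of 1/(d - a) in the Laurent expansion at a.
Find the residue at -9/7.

At the order-1 pole -9/7 set g(d) = (d - (-9/7))*f(d) = (8*d**2/33 + 3*d/4 + 27/20)/(d**2 - 11*d/12 + 3).
Simple pole: residue = g(a) at a = -9/7, which is 942/6985.

The residue is 942/6985.


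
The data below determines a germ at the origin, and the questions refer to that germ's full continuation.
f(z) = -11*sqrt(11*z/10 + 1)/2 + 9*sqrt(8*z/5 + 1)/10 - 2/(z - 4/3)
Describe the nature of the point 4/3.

The point is a pole of order 1.

The denominator factor z - 4/3 vanishes at 4/3 and appears to the power 1; the numerator there equals -2, nonzero, and no other factor vanishes.
The branch terms are analytic at this point.
Hence a pole whose order is the multiplicity, 1.


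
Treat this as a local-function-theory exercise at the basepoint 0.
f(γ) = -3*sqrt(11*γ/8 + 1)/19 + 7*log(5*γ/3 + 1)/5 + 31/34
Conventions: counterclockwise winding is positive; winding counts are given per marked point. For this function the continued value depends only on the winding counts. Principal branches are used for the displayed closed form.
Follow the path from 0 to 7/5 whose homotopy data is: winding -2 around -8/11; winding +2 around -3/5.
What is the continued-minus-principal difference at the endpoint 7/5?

The rational part is single-valued and drops out of the difference; each branch term changes only by its own monodromy.
(-3/19)*sqrt(1 - γ/(-8/11)): winding -2 is even, the square root returns to the same sheet, contribution 0.
(7/5)*log(1 - γ/(-3/5)): each positive loop around -3/5 adds 2*pi*i to the log, so winding +2 contributes (7/5)*(2)*2*pi*i = (28/5)*pi*i.
Summing the contributions at γ = 7/5 gives (28/5)*pi*i.

Continued minus principal equals (28/5)*pi*i.


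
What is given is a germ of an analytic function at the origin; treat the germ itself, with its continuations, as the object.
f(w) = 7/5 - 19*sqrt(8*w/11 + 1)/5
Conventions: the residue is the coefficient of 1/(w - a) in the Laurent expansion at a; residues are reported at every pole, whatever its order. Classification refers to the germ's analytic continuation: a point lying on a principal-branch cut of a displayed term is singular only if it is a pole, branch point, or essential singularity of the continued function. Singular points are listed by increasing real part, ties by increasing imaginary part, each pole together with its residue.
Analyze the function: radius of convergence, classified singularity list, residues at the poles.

Branch term (-19/5)*sqrt(1 - w/(-11/8)): its argument vanishes at w = -11/8, a square-root branch point, modulus 11/8.
The radius of convergence is the smallest modulus among the singular points: 11/8.

Radius of convergence at 0: 11/8.
At -11/8: an algebraic (square-root) branch point.


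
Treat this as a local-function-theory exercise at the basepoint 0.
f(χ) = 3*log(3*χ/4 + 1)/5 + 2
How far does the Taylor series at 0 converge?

Branch term (3/5)*log(1 - χ/(-4/3)): its argument vanishes at χ = -4/3, a logarithmic branch point, modulus 4/3.
The radius of convergence is the smallest modulus among the singular points: 4/3.

The radius of convergence is 4/3.


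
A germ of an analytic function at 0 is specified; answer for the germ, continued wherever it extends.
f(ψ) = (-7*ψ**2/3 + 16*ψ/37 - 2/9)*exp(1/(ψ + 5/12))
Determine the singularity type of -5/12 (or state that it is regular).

The exponent 1/(ψ - (-5/12)) has a pole at -5/12, so exp(1/(ψ - (-5/12))) takes every nonzero value near it: an essential singularity (not a pole of any order).

The point is an essential singularity.


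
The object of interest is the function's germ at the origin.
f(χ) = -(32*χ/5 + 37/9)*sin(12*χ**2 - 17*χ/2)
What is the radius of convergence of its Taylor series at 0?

The radius of convergence is infinite.

The factor -sin(12*χ**2 - 17*χ/2) is entire and contributes no finite singular point.
The polynomial part has no poles.
No finite singular points: the Taylor series at 0 converges everywhere.


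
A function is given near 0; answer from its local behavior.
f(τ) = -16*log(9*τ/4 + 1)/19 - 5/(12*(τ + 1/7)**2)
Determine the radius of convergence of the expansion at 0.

The radius of convergence is 1/7.

Denominator factor (τ + 1/7)^2: pole of order 2 at -1/7, modulus 1/7.
Branch term (-16/19)*log(1 - τ/(-4/9)): its argument vanishes at τ = -4/9, a logarithmic branch point, modulus 4/9.
The radius of convergence is the smallest modulus among the singular points: 1/7.


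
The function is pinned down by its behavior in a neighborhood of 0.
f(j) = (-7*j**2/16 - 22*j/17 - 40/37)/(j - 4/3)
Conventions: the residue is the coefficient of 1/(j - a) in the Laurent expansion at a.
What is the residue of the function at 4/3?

At the order-1 pole 4/3 set g(j) = (j - (4/3))*f(j) = -7*j**2/16 - 22*j/17 - 40/37.
Simple pole: residue = g(a) at a = 4/3, which is -20291/5661.

The residue is -20291/5661.


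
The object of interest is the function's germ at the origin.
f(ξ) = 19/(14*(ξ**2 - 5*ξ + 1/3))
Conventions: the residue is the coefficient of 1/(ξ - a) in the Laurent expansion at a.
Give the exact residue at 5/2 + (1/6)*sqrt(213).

The factor ξ**2 - 5*ξ + 1/3 splits as (ξ - a)(ξ - a') with a = 5/2 + (1/6)*sqrt(213), a' = 5/2 - (1/6)*sqrt(213). At the order-1 pole a set g(ξ) = (ξ - a)*f(ξ) = [19/14] / (ξ - a').
Simple pole: residue = g(a) at a = 5/2 + (1/6)*sqrt(213), which is (19/994)*sqrt(213).

The residue is (19/994)*sqrt(213).


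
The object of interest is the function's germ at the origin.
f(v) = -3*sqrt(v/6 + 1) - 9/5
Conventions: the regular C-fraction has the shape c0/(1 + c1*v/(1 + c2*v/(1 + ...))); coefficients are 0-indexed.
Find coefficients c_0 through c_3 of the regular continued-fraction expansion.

Taylor coefficients (expand at 0): a_0 = -24/5, a_1 = -1/4, a_2 = 1/96, a_3 = -1/1152.
c0 = a_0 = -24/5. Peel one level at a time: if S = 1 + c*v/S' with S'(0) = 1, then c is the v-coefficient of S and S' = c*v/(S - 1).
S_1 = c0/f = 1 + (-5/96)*v + (5/1024)*v^2 + ...; c1 = -5/96.
S_2 = c1*v/(S_1 - 1) = 1 + (3/32)*v + (-1/576)*v^2 + ...; c2 = 3/32.
S_3 = c2*v/(S_2 - 1) = 1 + (1/54)*v + ...; c3 = 1/54.

The regular C-fraction coefficients are [-24/5, -5/96, 3/32, 1/54].


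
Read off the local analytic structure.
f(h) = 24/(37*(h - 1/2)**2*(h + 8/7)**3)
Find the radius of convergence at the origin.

Denominator factor (h + 8/7)^3: pole of order 3 at -8/7, modulus 8/7.
Denominator factor (h - 1/2)^2: pole of order 2 at 1/2, modulus 1/2.
The radius of convergence is the smallest modulus among the singular points: 1/2.

The radius of convergence is 1/2.


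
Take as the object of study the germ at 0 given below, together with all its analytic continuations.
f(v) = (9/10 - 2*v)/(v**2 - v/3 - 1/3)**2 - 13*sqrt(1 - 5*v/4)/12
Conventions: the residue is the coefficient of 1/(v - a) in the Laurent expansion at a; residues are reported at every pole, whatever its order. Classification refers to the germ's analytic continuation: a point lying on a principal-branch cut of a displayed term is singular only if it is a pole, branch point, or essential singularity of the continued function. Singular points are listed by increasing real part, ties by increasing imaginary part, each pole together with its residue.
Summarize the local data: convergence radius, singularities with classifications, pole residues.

Denominator factor (v**2 - v/3 - 1/3)^2: discriminant 13/9, real irrational roots 1/6 + (1/6)*sqrt(13) and 1/6 - (1/6)*sqrt(13); poles of order 2, moduli 1/6 + (1/6)*sqrt(13) and -1/6 + (1/6)*sqrt(13).
Branch term (-13/12)*sqrt(1 - v/(4/5)): its argument vanishes at v = 4/5, a square-root branch point, modulus 4/5.
The radius of convergence is the smallest modulus among the singular points: -1/6 + (1/6)*sqrt(13).
The branch term is analytic at 1/6 - (1/6)*sqrt(13) and contributes nothing to the residue; only the rational part matters.
The factor v**2 - v/3 - 1/3 splits as (v - a)(v - a') with a = 1/6 - (1/6)*sqrt(13), a' = 1/6 + (1/6)*sqrt(13). At the order-2 pole a set g(v) = (v - a)^2*(rational part) = [9/10 - 2*v] / (v - a')^2.
Order-2 pole: residue = g'(a); g'(1/6 - (1/6)*sqrt(13)) = (153/845)*sqrt(13), so the residue is (153/845)*sqrt(13).
The branch term is analytic at 1/6 + (1/6)*sqrt(13) and contributes nothing to the residue; only the rational part matters.
The factor v**2 - v/3 - 1/3 splits as (v - a)(v - a') with a = 1/6 + (1/6)*sqrt(13), a' = 1/6 - (1/6)*sqrt(13). At the order-2 pole a set g(v) = (v - a)^2*(rational part) = [9/10 - 2*v] / (v - a')^2.
Order-2 pole: residue = g'(a); g'(1/6 + (1/6)*sqrt(13)) = -(153/845)*sqrt(13), so the residue is -(153/845)*sqrt(13).
List the singular points by increasing real part (a conjugate pair: the negative imaginary part first).

Radius of convergence at 0: -1/6 + (1/6)*sqrt(13).
At 1/6 - (1/6)*sqrt(13): a pole of order 2; residue (153/845)*sqrt(13).
At 1/6 + (1/6)*sqrt(13): a pole of order 2; residue -(153/845)*sqrt(13).
At 4/5: an algebraic (square-root) branch point.


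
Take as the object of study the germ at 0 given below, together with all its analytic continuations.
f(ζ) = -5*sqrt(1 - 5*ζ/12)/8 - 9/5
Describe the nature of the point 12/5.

The term (-5/8)*sqrt(1 - ζ/(12/5)) has argument 1 - 12/5/(12/5) = 0 at 12/5: a square-root (algebraic, two-sheeted) branch point; the remaining terms are analytic or single-valued there.

The point is an algebraic (square-root) branch point.


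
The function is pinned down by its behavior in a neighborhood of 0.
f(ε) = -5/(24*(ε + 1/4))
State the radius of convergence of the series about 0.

Denominator factor (ε + 1/4): pole of order 1 at -1/4, modulus 1/4.
The radius of convergence is the smallest modulus among the singular points: 1/4.

The radius of convergence is 1/4.


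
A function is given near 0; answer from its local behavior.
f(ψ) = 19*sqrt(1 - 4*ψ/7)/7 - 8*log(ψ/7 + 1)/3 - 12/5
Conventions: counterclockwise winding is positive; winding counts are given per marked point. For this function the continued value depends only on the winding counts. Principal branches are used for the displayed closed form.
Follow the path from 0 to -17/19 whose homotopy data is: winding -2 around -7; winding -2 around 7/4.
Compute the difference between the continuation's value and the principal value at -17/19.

The rational part is single-valued and drops out of the difference; each branch term changes only by its own monodromy.
(19/7)*sqrt(1 - ψ/(7/4)): winding -2 is even, the square root returns to the same sheet, contribution 0.
(-8/3)*log(1 - ψ/(-7)): each positive loop around -7 adds 2*pi*i to the log, so winding -2 contributes (-8/3)*(-2)*2*pi*i = (32/3)*pi*i.
Summing the contributions at ψ = -17/19 gives (32/3)*pi*i.

Continued minus principal equals (32/3)*pi*i.


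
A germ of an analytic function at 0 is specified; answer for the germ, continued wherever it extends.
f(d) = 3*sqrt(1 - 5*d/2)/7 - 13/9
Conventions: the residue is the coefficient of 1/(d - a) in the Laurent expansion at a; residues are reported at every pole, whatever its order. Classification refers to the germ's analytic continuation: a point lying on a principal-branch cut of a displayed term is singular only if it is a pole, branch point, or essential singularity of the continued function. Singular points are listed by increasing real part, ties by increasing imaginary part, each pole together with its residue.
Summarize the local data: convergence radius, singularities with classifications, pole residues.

Radius of convergence at 0: 2/5.
At 2/5: an algebraic (square-root) branch point.

Branch term (3/7)*sqrt(1 - d/(2/5)): its argument vanishes at d = 2/5, a square-root branch point, modulus 2/5.
The radius of convergence is the smallest modulus among the singular points: 2/5.


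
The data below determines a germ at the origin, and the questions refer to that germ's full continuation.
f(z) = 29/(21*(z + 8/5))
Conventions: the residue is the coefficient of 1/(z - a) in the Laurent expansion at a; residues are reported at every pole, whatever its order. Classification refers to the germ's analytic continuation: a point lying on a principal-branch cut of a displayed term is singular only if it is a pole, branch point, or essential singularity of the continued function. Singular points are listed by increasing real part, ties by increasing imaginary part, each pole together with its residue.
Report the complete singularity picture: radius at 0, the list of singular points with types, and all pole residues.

Radius of convergence at 0: 8/5.
At -8/5: a pole of order 1; residue 29/21.

Denominator factor (z + 8/5): pole of order 1 at -8/5, modulus 8/5.
The radius of convergence is the smallest modulus among the singular points: 8/5.
At the order-1 pole -8/5 set g(z) = (z - (-8/5))*f(z) = 29/21.
Simple pole: residue = g(a) at a = -8/5, which is 29/21.


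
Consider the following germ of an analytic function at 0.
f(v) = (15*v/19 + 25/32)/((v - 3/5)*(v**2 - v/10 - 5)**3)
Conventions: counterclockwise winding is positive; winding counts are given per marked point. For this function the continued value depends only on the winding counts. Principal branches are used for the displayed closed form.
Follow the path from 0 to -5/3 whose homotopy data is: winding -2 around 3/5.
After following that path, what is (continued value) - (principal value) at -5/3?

Continued minus principal equals 0.

The function is rational, hence single-valued: continuing it around any pole returns the same value, so the difference is 0.


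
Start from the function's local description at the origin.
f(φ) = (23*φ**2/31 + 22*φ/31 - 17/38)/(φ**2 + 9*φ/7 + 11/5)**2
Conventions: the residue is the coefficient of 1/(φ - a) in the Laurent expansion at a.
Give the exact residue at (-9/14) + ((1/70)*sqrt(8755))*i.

The factor φ**2 + 9*φ/7 + 11/5 splits as (φ - a)(φ - a') with a = (-9/14) + ((1/70)*sqrt(8755))*i, a' = (-9/14) - ((1/70)*sqrt(8755))*i. At the order-2 pole a set g(φ) = (φ - a)^2*f(φ) = [23*φ**2/31 + 22*φ/31 - 17/38] / (φ - a')^2.
Order-2 pole: residue = g'(a); g'((-9/14) + ((1/70)*sqrt(8755))*i) = -((1472107/1805874589)*sqrt(8755))*i, so the residue is -((1472107/1805874589)*sqrt(8755))*i.

The residue is -((1472107/1805874589)*sqrt(8755))*i.


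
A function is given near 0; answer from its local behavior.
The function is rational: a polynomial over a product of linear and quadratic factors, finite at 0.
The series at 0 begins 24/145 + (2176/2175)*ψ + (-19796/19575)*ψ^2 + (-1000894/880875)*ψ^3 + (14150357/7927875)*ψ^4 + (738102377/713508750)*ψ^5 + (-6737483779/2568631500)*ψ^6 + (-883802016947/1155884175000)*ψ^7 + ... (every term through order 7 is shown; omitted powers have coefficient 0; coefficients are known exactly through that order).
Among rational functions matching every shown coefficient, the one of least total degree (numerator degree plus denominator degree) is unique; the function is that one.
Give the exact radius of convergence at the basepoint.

No rational of total degree below 5 reproduces all 8 coefficients; solving the [1/4] Pade equations on them gives f(ψ) = (14*ψ/5 + 12/29)/((ψ**2 + ψ/6 + 3/4)*(ψ**2 + 5*ψ/3 + 10/3)), whose expansion matches every shown term.
Denominator factor (ψ**2 + 5*ψ/3 + 10/3): discriminant -95/9, complex-conjugate roots (-5/6) + ((1/6)*sqrt(95))*i and (-5/6) - ((1/6)*sqrt(95))*i; poles of order 1, moduli (1/3)*sqrt(30) and (1/3)*sqrt(30).
Denominator factor (ψ**2 + ψ/6 + 3/4): discriminant -107/36, complex-conjugate roots (-1/12) + ((1/12)*sqrt(107))*i and (-1/12) - ((1/12)*sqrt(107))*i; poles of order 1, moduli (1/2)*sqrt(3) and (1/2)*sqrt(3).
The radius of convergence is the smallest modulus among the singular points: (1/2)*sqrt(3).

The radius of convergence is (1/2)*sqrt(3).


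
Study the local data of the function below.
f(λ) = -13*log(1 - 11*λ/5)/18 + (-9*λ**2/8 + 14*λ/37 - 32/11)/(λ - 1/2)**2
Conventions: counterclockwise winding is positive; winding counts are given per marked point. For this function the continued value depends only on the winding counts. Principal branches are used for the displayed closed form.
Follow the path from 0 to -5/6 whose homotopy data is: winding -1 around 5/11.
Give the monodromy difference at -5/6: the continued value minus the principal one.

Continued minus principal equals (13/9)*pi*i.

The rational part is single-valued and drops out of the difference; each branch term changes only by its own monodromy.
(-13/18)*log(1 - λ/(5/11)): each positive loop around 5/11 adds 2*pi*i to the log, so winding -1 contributes (-13/18)*(-1)*2*pi*i = (13/9)*pi*i.
Summing the contributions at λ = -5/6 gives (13/9)*pi*i.


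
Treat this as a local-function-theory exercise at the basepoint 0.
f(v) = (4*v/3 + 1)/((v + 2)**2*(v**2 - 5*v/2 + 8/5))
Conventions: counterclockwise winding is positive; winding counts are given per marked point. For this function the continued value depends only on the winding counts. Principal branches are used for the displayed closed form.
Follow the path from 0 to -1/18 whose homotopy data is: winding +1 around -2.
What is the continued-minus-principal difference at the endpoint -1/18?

Continued minus principal equals 0.

The function is rational, hence single-valued: continuing it around any pole returns the same value, so the difference is 0.


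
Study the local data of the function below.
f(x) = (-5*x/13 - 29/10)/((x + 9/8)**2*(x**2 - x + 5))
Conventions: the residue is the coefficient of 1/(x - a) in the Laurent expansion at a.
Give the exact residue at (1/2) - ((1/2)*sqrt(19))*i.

The factor x**2 - x + 5 splits as (x - a)(x - a') with a = (1/2) - ((1/2)*sqrt(19))*i, a' = (1/2) + ((1/2)*sqrt(19))*i. At the order-1 pole a set g(x) = (x - a)*f(x) = [(-5*x/13 - 29/10)/(x + 9/8)**2] / (x - a').
Simple pole: residue = g(a) at a = (1/2) - ((1/2)*sqrt(19))*i, which is (1445856/14542385) + ((31168/55261063)*sqrt(19))*i.

The residue is (1445856/14542385) + ((31168/55261063)*sqrt(19))*i.


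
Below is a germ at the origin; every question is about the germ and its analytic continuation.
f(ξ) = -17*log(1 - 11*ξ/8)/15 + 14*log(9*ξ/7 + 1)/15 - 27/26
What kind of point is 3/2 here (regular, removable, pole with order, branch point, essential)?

There is no denominator, hence no pole anywhere.
Branch term log(1 - ξ/(8/11)): argument at 3/2 is -17/16, nonzero, so 3/2 is not its branch point (a point on a principal cut is still regular for the continued germ).
Branch term log(1 - ξ/(-7/9)): argument at 3/2 is 41/14, nonzero, so 3/2 is not its branch point (a point on a principal cut is still regular for the continued germ).
So the germ continues analytically to 3/2.

The point is a regular point.


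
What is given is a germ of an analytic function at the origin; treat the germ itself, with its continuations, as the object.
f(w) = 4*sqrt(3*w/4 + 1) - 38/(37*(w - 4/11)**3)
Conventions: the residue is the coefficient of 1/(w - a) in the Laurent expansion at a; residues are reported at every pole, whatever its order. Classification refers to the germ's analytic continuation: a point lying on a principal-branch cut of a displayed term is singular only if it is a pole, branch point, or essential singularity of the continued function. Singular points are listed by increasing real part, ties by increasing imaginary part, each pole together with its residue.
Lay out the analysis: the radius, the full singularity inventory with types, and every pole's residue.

Denominator factor (w - 4/11)^3: pole of order 3 at 4/11, modulus 4/11.
Branch term (4)*sqrt(1 - w/(-4/3)): its argument vanishes at w = -4/3, a square-root branch point, modulus 4/3.
The radius of convergence is the smallest modulus among the singular points: 4/11.
The branch term is analytic at 4/11 and contributes nothing to the residue; only the rational part matters.
At the order-3 pole 4/11 set g(w) = (w - (4/11))^3*(rational part) = -38/37.
Order-3 pole: residue = g''(a)/2; g''(4/11) = 0, so the residue is 0.
List the singular points by increasing real part (a conjugate pair: the negative imaginary part first).

Radius of convergence at 0: 4/11.
At -4/3: an algebraic (square-root) branch point.
At 4/11: a pole of order 3; residue 0.


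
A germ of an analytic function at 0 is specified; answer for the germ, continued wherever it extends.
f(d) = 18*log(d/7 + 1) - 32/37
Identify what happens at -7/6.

There is no denominator, hence no pole anywhere.
Branch term log(1 - d/(-7)): argument at -7/6 is 5/6, nonzero, so -7/6 is not its branch point (a point on a principal cut is still regular for the continued germ).
So the germ continues analytically to -7/6.

The point is a regular point.


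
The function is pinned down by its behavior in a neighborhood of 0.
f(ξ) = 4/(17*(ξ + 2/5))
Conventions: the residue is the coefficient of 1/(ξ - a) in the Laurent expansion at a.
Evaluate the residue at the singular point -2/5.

The residue is 4/17.

At the order-1 pole -2/5 set g(ξ) = (ξ - (-2/5))*f(ξ) = 4/17.
Simple pole: residue = g(a) at a = -2/5, which is 4/17.


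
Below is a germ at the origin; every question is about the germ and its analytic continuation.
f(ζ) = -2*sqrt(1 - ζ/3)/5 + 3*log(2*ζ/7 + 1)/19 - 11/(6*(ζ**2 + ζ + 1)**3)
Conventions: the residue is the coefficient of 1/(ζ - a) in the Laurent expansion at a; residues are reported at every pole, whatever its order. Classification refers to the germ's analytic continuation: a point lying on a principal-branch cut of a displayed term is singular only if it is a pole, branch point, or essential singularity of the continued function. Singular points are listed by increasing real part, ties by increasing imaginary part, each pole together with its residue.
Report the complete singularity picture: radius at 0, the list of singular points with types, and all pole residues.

Radius of convergence at 0: 1.
At -7/2: a logarithmic branch point.
At (-1/2) - ((1/2)*sqrt(3))*i: a pole of order 3; residue -((11/27)*sqrt(3))*i.
At (-1/2) + ((1/2)*sqrt(3))*i: a pole of order 3; residue ((11/27)*sqrt(3))*i.
At 3: an algebraic (square-root) branch point.


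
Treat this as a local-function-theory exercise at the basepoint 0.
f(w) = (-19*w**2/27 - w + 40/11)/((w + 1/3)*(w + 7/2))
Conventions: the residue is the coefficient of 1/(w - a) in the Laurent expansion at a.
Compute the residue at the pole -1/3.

The residue is 20804/16929.

At the order-1 pole -1/3 set g(w) = (w - (-1/3))*f(w) = (-19*w**2/27 - w + 40/11)/(w + 7/2).
Simple pole: residue = g(a) at a = -1/3, which is 20804/16929.


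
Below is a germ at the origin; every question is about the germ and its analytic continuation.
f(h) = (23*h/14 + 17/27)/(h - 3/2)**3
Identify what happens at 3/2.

The denominator factor h - 3/2 vanishes at 3/2 and appears to the power 3; the numerator there equals 2339/756, nonzero, and no other factor vanishes.
Hence a pole whose order is the multiplicity, 3.

The point is a pole of order 3.


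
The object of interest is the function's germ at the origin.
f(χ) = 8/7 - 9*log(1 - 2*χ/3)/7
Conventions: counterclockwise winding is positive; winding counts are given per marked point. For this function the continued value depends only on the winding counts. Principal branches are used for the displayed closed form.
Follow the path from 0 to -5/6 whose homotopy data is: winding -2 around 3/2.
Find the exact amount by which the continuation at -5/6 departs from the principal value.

Continued minus principal equals (36/7)*pi*i.

The rational part is single-valued and drops out of the difference; each branch term changes only by its own monodromy.
(-9/7)*log(1 - χ/(3/2)): each positive loop around 3/2 adds 2*pi*i to the log, so winding -2 contributes (-9/7)*(-2)*2*pi*i = (36/7)*pi*i.
Summing the contributions at χ = -5/6 gives (36/7)*pi*i.


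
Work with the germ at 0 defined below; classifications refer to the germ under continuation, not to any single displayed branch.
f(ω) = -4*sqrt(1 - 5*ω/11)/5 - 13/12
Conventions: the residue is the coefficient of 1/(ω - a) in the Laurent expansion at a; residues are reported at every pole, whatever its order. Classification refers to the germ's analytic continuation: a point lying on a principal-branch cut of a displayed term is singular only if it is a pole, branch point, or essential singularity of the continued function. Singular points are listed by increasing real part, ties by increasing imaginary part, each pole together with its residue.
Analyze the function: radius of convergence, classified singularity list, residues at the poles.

Radius of convergence at 0: 11/5.
At 11/5: an algebraic (square-root) branch point.

Branch term (-4/5)*sqrt(1 - ω/(11/5)): its argument vanishes at ω = 11/5, a square-root branch point, modulus 11/5.
The radius of convergence is the smallest modulus among the singular points: 11/5.


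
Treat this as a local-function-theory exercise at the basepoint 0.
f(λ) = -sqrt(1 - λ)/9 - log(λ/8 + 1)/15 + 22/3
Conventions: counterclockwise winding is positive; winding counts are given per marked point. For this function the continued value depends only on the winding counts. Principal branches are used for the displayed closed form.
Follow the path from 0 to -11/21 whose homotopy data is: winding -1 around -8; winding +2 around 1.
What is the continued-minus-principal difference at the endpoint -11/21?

Continued minus principal equals (2/15)*pi*i.

The rational part is single-valued and drops out of the difference; each branch term changes only by its own monodromy.
(-1/9)*sqrt(1 - λ/(1)): winding +2 is even, the square root returns to the same sheet, contribution 0.
(-1/15)*log(1 - λ/(-8)): each positive loop around -8 adds 2*pi*i to the log, so winding -1 contributes (-1/15)*(-1)*2*pi*i = (2/15)*pi*i.
Summing the contributions at λ = -11/21 gives (2/15)*pi*i.


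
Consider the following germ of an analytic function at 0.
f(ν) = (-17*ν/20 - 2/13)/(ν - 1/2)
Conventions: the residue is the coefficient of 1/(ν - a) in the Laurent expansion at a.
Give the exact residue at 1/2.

The residue is -301/520.

At the order-1 pole 1/2 set g(ν) = (ν - (1/2))*f(ν) = -17*ν/20 - 2/13.
Simple pole: residue = g(a) at a = 1/2, which is -301/520.


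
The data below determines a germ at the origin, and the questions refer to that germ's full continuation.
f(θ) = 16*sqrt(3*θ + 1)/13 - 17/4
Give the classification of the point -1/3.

The point is an algebraic (square-root) branch point.

The term (16/13)*sqrt(1 - θ/(-1/3)) has argument 1 - -1/3/(-1/3) = 0 at -1/3: a square-root (algebraic, two-sheeted) branch point; the remaining terms are analytic or single-valued there.


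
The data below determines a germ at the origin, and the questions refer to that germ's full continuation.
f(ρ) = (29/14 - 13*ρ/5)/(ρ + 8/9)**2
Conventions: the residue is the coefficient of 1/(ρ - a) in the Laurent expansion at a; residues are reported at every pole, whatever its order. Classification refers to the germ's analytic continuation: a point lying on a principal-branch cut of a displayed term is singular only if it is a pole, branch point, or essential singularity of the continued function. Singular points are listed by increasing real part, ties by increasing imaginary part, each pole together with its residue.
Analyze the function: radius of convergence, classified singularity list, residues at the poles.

Denominator factor (ρ + 8/9)^2: pole of order 2 at -8/9, modulus 8/9.
The radius of convergence is the smallest modulus among the singular points: 8/9.
At the order-2 pole -8/9 set g(ρ) = (ρ - (-8/9))^2*f(ρ) = 29/14 - 13*ρ/5.
Order-2 pole: residue = g'(a); g'(-8/9) = -13/5, so the residue is -13/5.

Radius of convergence at 0: 8/9.
At -8/9: a pole of order 2; residue -13/5.


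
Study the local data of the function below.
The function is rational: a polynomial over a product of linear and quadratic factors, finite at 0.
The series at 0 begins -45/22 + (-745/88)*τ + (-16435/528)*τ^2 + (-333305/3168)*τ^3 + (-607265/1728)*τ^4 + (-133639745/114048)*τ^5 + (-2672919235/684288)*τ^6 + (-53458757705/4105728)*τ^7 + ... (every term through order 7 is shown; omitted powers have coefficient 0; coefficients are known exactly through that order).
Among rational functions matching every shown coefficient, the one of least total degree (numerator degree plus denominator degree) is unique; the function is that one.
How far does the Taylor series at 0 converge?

No rational of total degree below 4 reproduces all 8 coefficients; solving the [2/2] Pade equations on them gives f(τ) = (-5*τ**2/4 - 3*τ/8 - 27/22)/((τ - 2)*(τ - 3/10)), whose expansion matches every shown term.
Denominator factor (τ - 2): pole of order 1 at 2, modulus 2.
Denominator factor (τ - 3/10): pole of order 1 at 3/10, modulus 3/10.
The radius of convergence is the smallest modulus among the singular points: 3/10.

The radius of convergence is 3/10.


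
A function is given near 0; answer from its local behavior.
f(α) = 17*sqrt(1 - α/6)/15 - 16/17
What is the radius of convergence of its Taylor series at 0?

Branch term (17/15)*sqrt(1 - α/(6)): its argument vanishes at α = 6, a square-root branch point, modulus 6.
The radius of convergence is the smallest modulus among the singular points: 6.

The radius of convergence is 6.


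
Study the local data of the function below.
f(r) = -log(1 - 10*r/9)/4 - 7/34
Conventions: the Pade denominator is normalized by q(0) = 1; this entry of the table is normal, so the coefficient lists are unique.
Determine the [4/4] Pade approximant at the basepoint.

The Pade approximant has numerator coefficients [-7/34, 25/34, -725/918, 76250/260253, -63625/2342277]; denominator coefficients [1, -20/9, 100/63, -2000/5103, 1000/45927].

Taylor coefficients needed (expand at 0): a_0 = -7/34, a_1 = 5/18, a_2 = 25/162, a_3 = 250/2187, a_4 = 625/6561, a_5 = 5000/59049, a_6 = 125000/1594323, a_7 = 2500000/33480783, a_8 = 3125000/43046721.
Write the denominator as Q(r) = 1 + q1*r + q2*r^2 + q3*r^3 + q4*r^4. Requiring Q*f - P = O(r^9) with deg P <= 4 kills the coefficients of r^5..r^8 in Q*f:
  r^5: a_5 + q1*a_4 + q2*a_3 + q3*a_2 + q4*a_1 = 0, i.e. 5000/59049 + (625/6561)*q1 + (250/2187)*q2 + (25/162)*q3 + (5/18)*q4 = 0.
  r^6: a_6 + q1*a_5 + q2*a_4 + q3*a_3 + q4*a_2 = 0, i.e. 125000/1594323 + (5000/59049)*q1 + (625/6561)*q2 + (250/2187)*q3 + (25/162)*q4 = 0.
  r^7: a_7 + q1*a_6 + q2*a_5 + q3*a_4 + q4*a_3 = 0, i.e. 2500000/33480783 + (125000/1594323)*q1 + (5000/59049)*q2 + (625/6561)*q3 + (250/2187)*q4 = 0.
  r^8: a_8 + q1*a_7 + q2*a_6 + q3*a_5 + q4*a_4 = 0, i.e. 3125000/43046721 + (2500000/33480783)*q1 + (125000/1594323)*q2 + (5000/59049)*q3 + (625/6561)*q4 = 0.
Solving this linear system: q1 = -20/9, q2 = 100/63, q3 = -2000/5103, q4 = 1000/45927.
The numerator is Q*f truncated at degree 4: P0 = a_0 = -7/34; P1 = a_1 + q1*a_0 = 25/34; P2 = a_2 + q1*a_1 + q2*a_0 = -725/918; P3 = a_3 + q1*a_2 + q2*a_1 + q3*a_0 = 76250/260253; P4 = a_4 + q1*a_3 + q2*a_2 + q3*a_1 + q4*a_0 = -63625/2342277.


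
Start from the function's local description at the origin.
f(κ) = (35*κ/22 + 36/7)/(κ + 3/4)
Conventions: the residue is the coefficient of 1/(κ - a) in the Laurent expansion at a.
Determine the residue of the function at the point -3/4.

The residue is 2433/616.

At the order-1 pole -3/4 set g(κ) = (κ - (-3/4))*f(κ) = 35*κ/22 + 36/7.
Simple pole: residue = g(a) at a = -3/4, which is 2433/616.


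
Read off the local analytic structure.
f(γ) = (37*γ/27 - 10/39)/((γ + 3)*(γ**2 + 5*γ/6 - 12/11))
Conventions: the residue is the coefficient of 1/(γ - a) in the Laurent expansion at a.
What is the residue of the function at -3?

At the order-1 pole -3 set g(γ) = (γ - (-3))*f(γ) = (37*γ/27 - 10/39)/(γ**2 + 5*γ/6 - 12/11).
Simple pole: residue = g(a) at a = -3, which is -1606/1989.

The residue is -1606/1989.


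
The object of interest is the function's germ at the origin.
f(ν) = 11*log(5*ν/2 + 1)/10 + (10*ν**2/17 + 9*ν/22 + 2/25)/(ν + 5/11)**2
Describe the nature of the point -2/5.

The point is a logarithmic branch point.

The term (11/10)*log(1 - ν/(-2/5)) has argument 1 - -2/5/(-2/5) = 0 at -2/5: a logarithmic (infinitely-sheeted) branch point; the remaining terms are analytic or single-valued there.


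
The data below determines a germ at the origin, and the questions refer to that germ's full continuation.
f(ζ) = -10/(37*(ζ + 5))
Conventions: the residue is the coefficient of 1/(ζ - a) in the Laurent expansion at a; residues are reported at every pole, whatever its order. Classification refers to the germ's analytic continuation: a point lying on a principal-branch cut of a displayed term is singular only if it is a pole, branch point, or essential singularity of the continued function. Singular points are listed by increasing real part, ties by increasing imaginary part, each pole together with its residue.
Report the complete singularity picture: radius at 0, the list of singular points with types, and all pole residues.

Radius of convergence at 0: 5.
At -5: a pole of order 1; residue -10/37.

Denominator factor (ζ + 5): pole of order 1 at -5, modulus 5.
The radius of convergence is the smallest modulus among the singular points: 5.
At the order-1 pole -5 set g(ζ) = (ζ - (-5))*f(ζ) = -10/37.
Simple pole: residue = g(a) at a = -5, which is -10/37.
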